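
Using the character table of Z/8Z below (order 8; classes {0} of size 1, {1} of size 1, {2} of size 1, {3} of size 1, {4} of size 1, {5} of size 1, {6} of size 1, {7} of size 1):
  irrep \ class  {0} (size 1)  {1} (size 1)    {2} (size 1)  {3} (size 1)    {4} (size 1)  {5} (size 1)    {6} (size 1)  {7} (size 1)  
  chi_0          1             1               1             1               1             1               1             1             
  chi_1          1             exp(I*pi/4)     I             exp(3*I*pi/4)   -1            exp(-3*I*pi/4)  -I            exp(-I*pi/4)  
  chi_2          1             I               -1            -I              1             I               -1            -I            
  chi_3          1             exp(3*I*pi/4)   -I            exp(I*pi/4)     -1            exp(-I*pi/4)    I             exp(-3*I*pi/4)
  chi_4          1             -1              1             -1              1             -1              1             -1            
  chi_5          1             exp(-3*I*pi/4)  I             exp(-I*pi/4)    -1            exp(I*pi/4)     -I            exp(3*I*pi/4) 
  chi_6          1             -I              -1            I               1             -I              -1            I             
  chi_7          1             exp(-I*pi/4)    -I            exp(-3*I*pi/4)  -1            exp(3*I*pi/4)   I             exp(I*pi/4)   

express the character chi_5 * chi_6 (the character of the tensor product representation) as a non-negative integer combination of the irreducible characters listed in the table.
chi_5 tensor chi_6 = chi_3 (all other irreducibles have multiplicity 0).

The character of a tensor product is the pointwise product (chi_5 * chi_6)(C) = chi_5(C) * chi_6(C):
  {0}: (1)*(1), {1}: (exp(-3*I*pi/4))*(-I), {2}: (I)*(-1), {3}: (exp(-I*pi/4))*(I), {4}: (-1)*(1), {5}: (exp(I*pi/4))*(-I), {6}: (-I)*(-1), {7}: (exp(3*I*pi/4))*(I)
so (chi_5 * chi_6) takes values
  {0} -> 1, {1} -> -exp(-I*pi/4), {2} -> -I, {3} -> exp(I*pi/4), {4} -> -1, {5} -> -exp(3*I*pi/4), {6} -> I, {7} -> exp(-3*I*pi/4).
Now take the inner product of this character with each irreducible chi from the table, <chi_5*chi_6, chi> = (1/8) sum_C |C| (chi_5*chi_6)(C) conj(chi(C)):
  <chi_5*chi_6, chi_0> = (1/8)[1*(1)*conj(1) + 1*(-exp(-I*pi/4))*conj(1) + 1*(-I)*conj(1) + 1*(exp(I*pi/4))*conj(1) + 1*(-1)*conj(1) + 1*(-exp(3*I*pi/4))*conj(1) + 1*(I)*conj(1) + 1*(exp(-3*I*pi/4))*conj(1)]
      = (1/8)[(1) + (-exp(-I*pi/4)) + (-I) + (exp(I*pi/4)) + (-1) + (-exp(3*I*pi/4)) + (I) + (exp(-3*I*pi/4))] = 0/8 = 0
  <chi_5*chi_6, chi_1> = (1/8)[1*(1)*conj(1) + 1*(-exp(-I*pi/4))*conj(exp(I*pi/4)) + 1*(-I)*conj(I) + 1*(exp(I*pi/4))*conj(exp(3*I*pi/4)) + 1*(-1)*conj(-1) + 1*(-exp(3*I*pi/4))*conj(exp(-3*I*pi/4)) + 1*(I)*conj(-I) + 1*(exp(-3*I*pi/4))*conj(exp(-I*pi/4))]
      = (1/8)[(1) + (I) + (-1) + (-I) + (1) + (I) + (-1) + (-I)] = 0/8 = 0
  <chi_5*chi_6, chi_2> = (1/8)[1*(1)*conj(1) + 1*(-exp(-I*pi/4))*conj(I) + 1*(-I)*conj(-1) + 1*(exp(I*pi/4))*conj(-I) + 1*(-1)*conj(1) + 1*(-exp(3*I*pi/4))*conj(I) + 1*(I)*conj(-1) + 1*(exp(-3*I*pi/4))*conj(-I)]
      = (1/8)[(1) + (exp(I*pi/4)) + (I) + (exp(3*I*pi/4)) + (-1) + (exp(-3*I*pi/4)) + (-I) + (exp(-I*pi/4))] = 0/8 = 0
  <chi_5*chi_6, chi_3> = (1/8)[1*(1)*conj(1) + 1*(-exp(-I*pi/4))*conj(exp(3*I*pi/4)) + 1*(-I)*conj(-I) + 1*(exp(I*pi/4))*conj(exp(I*pi/4)) + 1*(-1)*conj(-1) + 1*(-exp(3*I*pi/4))*conj(exp(-I*pi/4)) + 1*(I)*conj(I) + 1*(exp(-3*I*pi/4))*conj(exp(-3*I*pi/4))]
      = (1/8)[(1) + (1) + (1) + (1) + (1) + (1) + (1) + (1)] = 8/8 = 1
  <chi_5*chi_6, chi_4> = (1/8)[1*(1)*conj(1) + 1*(-exp(-I*pi/4))*conj(-1) + 1*(-I)*conj(1) + 1*(exp(I*pi/4))*conj(-1) + 1*(-1)*conj(1) + 1*(-exp(3*I*pi/4))*conj(-1) + 1*(I)*conj(1) + 1*(exp(-3*I*pi/4))*conj(-1)]
      = (1/8)[(1) + (exp(-I*pi/4)) + (-I) + (-exp(I*pi/4)) + (-1) + (exp(3*I*pi/4)) + (I) + (-exp(-3*I*pi/4))] = 0/8 = 0
  <chi_5*chi_6, chi_5> = (1/8)[1*(1)*conj(1) + 1*(-exp(-I*pi/4))*conj(exp(-3*I*pi/4)) + 1*(-I)*conj(I) + 1*(exp(I*pi/4))*conj(exp(-I*pi/4)) + 1*(-1)*conj(-1) + 1*(-exp(3*I*pi/4))*conj(exp(I*pi/4)) + 1*(I)*conj(-I) + 1*(exp(-3*I*pi/4))*conj(exp(3*I*pi/4))]
      = (1/8)[(1) + (-I) + (-1) + (I) + (1) + (-I) + (-1) + (I)] = 0/8 = 0
  <chi_5*chi_6, chi_6> = (1/8)[1*(1)*conj(1) + 1*(-exp(-I*pi/4))*conj(-I) + 1*(-I)*conj(-1) + 1*(exp(I*pi/4))*conj(I) + 1*(-1)*conj(1) + 1*(-exp(3*I*pi/4))*conj(-I) + 1*(I)*conj(-1) + 1*(exp(-3*I*pi/4))*conj(I)]
      = (1/8)[(1) + (-exp(I*pi/4)) + (I) + (-exp(3*I*pi/4)) + (-1) + (-exp(-3*I*pi/4)) + (-I) + (-exp(-I*pi/4))] = 0/8 = 0
  <chi_5*chi_6, chi_7> = (1/8)[1*(1)*conj(1) + 1*(-exp(-I*pi/4))*conj(exp(-I*pi/4)) + 1*(-I)*conj(-I) + 1*(exp(I*pi/4))*conj(exp(-3*I*pi/4)) + 1*(-1)*conj(-1) + 1*(-exp(3*I*pi/4))*conj(exp(3*I*pi/4)) + 1*(I)*conj(I) + 1*(exp(-3*I*pi/4))*conj(exp(I*pi/4))]
      = (1/8)[(1) + (-1) + (1) + (-1) + (1) + (-1) + (1) + (-1)] = 0/8 = 0
(Exp terms are combined using exp(i*s)*conj(exp(i*t)) = exp(i*(s-t)), and sums of them are collapsed using the identity that for every m > 1 the m distinct m-th roots of unity sum to 0, e.g. 1 + exp(2*I*pi/3) + exp(-2*I*pi/3) = 0.)
Hence the multiplicities are chi_3: 1. Dimension check: dim(chi_5)*dim(chi_6) = 1*1 = 1 and sum (mult * dim) = 1*1 = 1.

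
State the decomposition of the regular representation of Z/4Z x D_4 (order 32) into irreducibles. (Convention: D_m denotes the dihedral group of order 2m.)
Each irreducible V_i of dimension d_i appears with multiplicity d_i, i.e. rho_reg = (direct sum over all irreducibles V_i) d_i V_i. The irreducible dimensions for Z/4Z x D_4 are 1, 1, 1, 1, 1, 1, 1, 1, 1, 1, 1, 1, 1, 1, 1, 1, 2, 2, 2, 2: 16 irreducibles of dimension 1, each with multiplicity 1; 4 irreducibles of dimension 2, each with multiplicity 2. Total dimension 16*1*1 + 4*2*2 = 32 = |G|.

Justification: General theorem: in the regular representation of a finite group G, each irreducible appears with multiplicity equal to its dimension. Check: dim(rho_reg) = sum d_i^2 = 1 + 1 + 1 + 1 + 1 + 1 + 1 + 1 + 1 + 1 + 1 + 1 + 1 + 1 + 1 + 1 + 4 + 4 + 4 + 4 = 32 = |G|.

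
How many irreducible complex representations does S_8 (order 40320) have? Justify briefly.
22

Solution. The number of irreducible complex representations of a finite group equals its number of conjugacy classes. Conjugacy classes in S_8 correspond to cycle types, i.e. partitions of 8; there are p(8) = 22 of them, so S_8 (order 40320) has exactly 22 irreducible complex representations.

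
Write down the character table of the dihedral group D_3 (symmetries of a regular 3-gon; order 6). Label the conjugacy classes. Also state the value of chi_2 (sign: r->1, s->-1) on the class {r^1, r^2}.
Conjugacy classes: {e} of size 1, {r^1, r^2} of size 2, {s, sr, ..., sr^2} of size 3.
Character table:
  irrep \ class              {e} (size 1)  {r^1, r^2} (size 2)  {s, sr, ..., sr^2} (size 3)
  chi_1 (triv)               1             1                    1                          
  chi_2 (sign: r->1, s->-1)  1             1                    -1                         
  chi_3 (2d, j=1)            2             -1                   0                          

Spot check: chi_2 (sign: r->1, s->-1) on {r^1, r^2} = 1.

Solution. D_3 has order 2*3 = 6 with 3 conjugacy classes, hence 3 irreducibles. Sum of squared dims 1 + 1 + 4 = 6 = |G|. Linear characters come from the abelianisation; the 2-dimensional irreps have character r^k -> 2*cos(2*pi*j*k/3), reflections -> 0.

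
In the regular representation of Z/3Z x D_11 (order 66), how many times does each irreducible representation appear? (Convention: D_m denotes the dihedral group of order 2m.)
Each irreducible V_i of dimension d_i appears with multiplicity d_i, i.e. rho_reg = (direct sum over all irreducibles V_i) d_i V_i. The irreducible dimensions for Z/3Z x D_11 are 1, 1, 1, 1, 1, 1, 2, 2, 2, 2, 2, 2, 2, 2, 2, 2, 2, 2, 2, 2, 2: 6 irreducibles of dimension 1, each with multiplicity 1; 15 irreducibles of dimension 2, each with multiplicity 2. Total dimension 6*1*1 + 15*2*2 = 66 = |G|.

Explanation: General theorem: in the regular representation of a finite group G, each irreducible appears with multiplicity equal to its dimension. Check: dim(rho_reg) = sum d_i^2 = 1 + 1 + 1 + 1 + 1 + 1 + 4 + 4 + 4 + 4 + 4 + 4 + 4 + 4 + 4 + 4 + 4 + 4 + 4 + 4 + 4 = 66 = |G|.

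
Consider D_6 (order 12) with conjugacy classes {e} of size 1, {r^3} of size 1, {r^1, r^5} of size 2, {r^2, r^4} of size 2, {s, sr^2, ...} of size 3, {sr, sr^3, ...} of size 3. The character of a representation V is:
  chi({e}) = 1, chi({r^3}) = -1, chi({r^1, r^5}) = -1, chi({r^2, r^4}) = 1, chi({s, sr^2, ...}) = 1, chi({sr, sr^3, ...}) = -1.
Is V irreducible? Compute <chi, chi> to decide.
Irreducible: <chi, chi> = 1.

Derivation: <chi, chi> = (1/|G|) sum_C |C| * |chi(C)|^2 = (1/12)[1*|1|^2 + 1*|-1|^2 + 2*|-1|^2 + 2*|1|^2 + 3*|1|^2 + 3*|-1|^2]
  = (1/12)[(1) + (1) + (2) + (2) + (3) + (3)] = 12/12 = 1.
A character is irreducible iff <chi, chi> = 1, so this representation is irreducible.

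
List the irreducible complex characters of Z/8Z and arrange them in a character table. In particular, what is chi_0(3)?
Character table of Z/8Z (irreps indexed chi_0,...,chi_7 with chi_k(m) = zeta_8^(k*m), zeta_8 = exp(2*pi*i/8)):
  irrep \ class  {0} (size 1)  {1} (size 1)    {2} (size 1)  {3} (size 1)    {4} (size 1)  {5} (size 1)    {6} (size 1)  {7} (size 1)  
  chi_0          1             1               1             1               1             1               1             1             
  chi_1          1             exp(I*pi/4)     I             exp(3*I*pi/4)   -1            exp(-3*I*pi/4)  -I            exp(-I*pi/4)  
  chi_2          1             I               -1            -I              1             I               -1            -I            
  chi_3          1             exp(3*I*pi/4)   -I            exp(I*pi/4)     -1            exp(-I*pi/4)    I             exp(-3*I*pi/4)
  chi_4          1             -1              1             -1              1             -1              1             -1            
  chi_5          1             exp(-3*I*pi/4)  I             exp(-I*pi/4)    -1            exp(I*pi/4)     -I            exp(3*I*pi/4) 
  chi_6          1             -I              -1            I               1             -I              -1            I             
  chi_7          1             exp(-I*pi/4)    -I            exp(-3*I*pi/4)  -1            exp(3*I*pi/4)   I             exp(I*pi/4)   

Spot check: chi_0(3) = zeta_8^(0*3) = zeta_8^0 = 1.

Details: Z/8Z is abelian, so all 8 irreducible complex representations are 1-dimensional. They are given by chi_k(m) = zeta_8^(k*m) for k = 0,...,7. Row orthogonality: sum_m chi_k(m) conj(chi_l(m)) = 8 * [k = l].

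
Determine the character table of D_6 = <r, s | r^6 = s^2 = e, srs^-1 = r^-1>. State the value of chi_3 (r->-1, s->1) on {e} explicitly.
Conjugacy classes: {e} of size 1, {r^3} of size 1, {r^1, r^5} of size 2, {r^2, r^4} of size 2, {s, sr^2, ...} of size 3, {sr, sr^3, ...} of size 3.
Character table:
  irrep \ class              {e} (size 1)  {r^3} (size 1)  {r^1, r^5} (size 2)  {r^2, r^4} (size 2)  {s, sr^2, ...} (size 3)  {sr, sr^3, ...} (size 3)
  chi_1 (triv)               1             1               1                    1                    1                        1                       
  chi_2 (sign: r->1, s->-1)  1             1               1                    1                    -1                       -1                      
  chi_3 (r->-1, s->1)        1             -1              -1                   1                    1                        -1                      
  chi_4 (r->-1, s->-1)       1             -1              -1                   1                    -1                       1                       
  chi_5 (2d, j=1)            2             -2              1                    -1                   0                        0                       
  chi_6 (2d, j=2)            2             2               -1                   -1                   0                        0                       

Spot check: chi_3 (r->-1, s->1) on {e} = 1.

Why: D_6 has order 2*6 = 12 with 6 conjugacy classes, hence 6 irreducibles. Sum of squared dims 1 + 1 + 1 + 1 + 4 + 4 = 12 = |G|. Linear characters come from the abelianisation; the 2-dimensional irreps have character r^k -> 2*cos(2*pi*j*k/6), reflections -> 0.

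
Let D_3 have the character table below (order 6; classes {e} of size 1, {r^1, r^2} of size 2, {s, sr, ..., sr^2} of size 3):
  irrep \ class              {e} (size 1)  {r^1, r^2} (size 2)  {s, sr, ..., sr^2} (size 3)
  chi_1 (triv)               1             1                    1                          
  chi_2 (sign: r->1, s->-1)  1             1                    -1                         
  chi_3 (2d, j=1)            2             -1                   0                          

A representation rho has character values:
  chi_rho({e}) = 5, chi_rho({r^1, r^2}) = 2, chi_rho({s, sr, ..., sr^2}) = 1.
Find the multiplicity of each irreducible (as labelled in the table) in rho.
Multiplicities: chi_1: 2, chi_2: 1, chi_3: 1.

Details: Use <chi_rho, chi> = (1/|G|) sum_C |C| * chi_rho(C) * conj(chi(C)) with |G| = 6 for each irreducible chi in the table:
  <chi_rho, chi_1> = (1/6)[1*(5)*conj(1) + 2*(2)*conj(1) + 3*(1)*conj(1)]
      = (1/6)[(5) + (4) + (3)] = 12/6 = 2
  <chi_rho, chi_2> = (1/6)[1*(5)*conj(1) + 2*(2)*conj(1) + 3*(1)*conj(-1)]
      = (1/6)[(5) + (4) + (-3)] = 6/6 = 1
  <chi_rho, chi_3> = (1/6)[1*(5)*conj(2) + 2*(2)*conj(-1) + 3*(1)*conj(0)]
      = (1/6)[(10) + (-4) + (0)] = 6/6 = 1
Dimension check: dim(rho) = sum (mult * dim) = 2*1 + 1*1 + 1*2 = 5 = chi_rho(e) = 5.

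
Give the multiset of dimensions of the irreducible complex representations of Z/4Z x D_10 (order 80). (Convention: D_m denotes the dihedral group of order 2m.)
Dimensions: 1, 1, 1, 1, 1, 1, 1, 1, 1, 1, 1, 1, 1, 1, 1, 1, 2, 2, 2, 2, 2, 2, 2, 2, 2, 2, 2, 2, 2, 2, 2, 2

Proof sketch: There are 32 irreducibles (= number of conjugacy classes). Their dimensions d_i satisfy sum d_i^2 = |G| = 80: 1 + 1 + 1 + 1 + 1 + 1 + 1 + 1 + 1 + 1 + 1 + 1 + 1 + 1 + 1 + 1 + 4 + 4 + 4 + 4 + 4 + 4 + 4 + 4 + 4 + 4 + 4 + 4 + 4 + 4 + 4 + 4 = 80. (For the product with Z/4Z: each of the 4 1-dim characters of Z/4Z tensors with each irrep of D_10, giving 4 copies of each D_10-dimension.)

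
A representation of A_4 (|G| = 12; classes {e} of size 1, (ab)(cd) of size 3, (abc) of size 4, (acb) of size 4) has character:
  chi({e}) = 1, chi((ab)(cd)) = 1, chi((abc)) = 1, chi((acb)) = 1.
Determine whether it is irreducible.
Irreducible: <chi, chi> = 1.

Reasoning: <chi, chi> = (1/|G|) sum_C |C| * |chi(C)|^2 = (1/12)[1*|1|^2 + 3*|1|^2 + 4*|1|^2 + 4*|1|^2]
  = (1/12)[(1) + (3) + (4) + (4)] = 12/12 = 1.
(Exp terms are combined using exp(i*s)*conj(exp(i*t)) = exp(i*(s-t)), and sums of them are collapsed using the identity that for every m > 1 the m distinct m-th roots of unity sum to 0, e.g. 1 + exp(2*I*pi/3) + exp(-2*I*pi/3) = 0.)
A character is irreducible iff <chi, chi> = 1, so this representation is irreducible.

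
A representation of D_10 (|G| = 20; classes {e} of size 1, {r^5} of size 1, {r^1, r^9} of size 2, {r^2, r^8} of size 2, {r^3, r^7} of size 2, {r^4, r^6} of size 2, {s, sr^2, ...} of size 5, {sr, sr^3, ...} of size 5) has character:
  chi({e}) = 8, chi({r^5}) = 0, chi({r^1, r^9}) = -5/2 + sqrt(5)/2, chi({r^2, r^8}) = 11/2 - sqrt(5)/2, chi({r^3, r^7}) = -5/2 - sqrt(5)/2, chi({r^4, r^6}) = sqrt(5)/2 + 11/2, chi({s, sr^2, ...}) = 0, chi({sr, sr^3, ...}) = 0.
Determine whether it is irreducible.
Not irreducible (reducible): <chi, chi> = 11 > 1.

Justification: <chi, chi> = (1/|G|) sum_C |C| * |chi(C)|^2 = (1/20)[1*|8|^2 + 1*|0|^2 + 2*|-5/2 + sqrt(5)/2|^2 + 2*|11/2 - sqrt(5)/2|^2 + 2*|-5/2 - sqrt(5)/2|^2 + 2*|sqrt(5)/2 + 11/2|^2 + 5*|0|^2 + 5*|0|^2]
  = (1/20)[(64) + (0) + (15 - 5*sqrt(5)) + (63 - 11*sqrt(5)) + (5*sqrt(5) + 15) + (11*sqrt(5) + 63) + (0) + (0)] = 220/20 = 11.
A character is irreducible iff <chi, chi> = 1, so this representation is reducible.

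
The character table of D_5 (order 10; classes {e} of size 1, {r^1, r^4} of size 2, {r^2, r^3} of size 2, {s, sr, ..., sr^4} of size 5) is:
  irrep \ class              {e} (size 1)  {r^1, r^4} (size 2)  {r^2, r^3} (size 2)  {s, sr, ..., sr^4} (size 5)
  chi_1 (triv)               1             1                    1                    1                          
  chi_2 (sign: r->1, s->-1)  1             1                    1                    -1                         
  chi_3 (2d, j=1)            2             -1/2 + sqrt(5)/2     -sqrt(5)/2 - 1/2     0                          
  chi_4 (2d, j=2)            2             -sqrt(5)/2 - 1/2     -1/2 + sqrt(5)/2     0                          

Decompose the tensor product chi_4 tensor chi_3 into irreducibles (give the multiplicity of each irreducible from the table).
chi_4 tensor chi_3 = chi_3 + chi_4 (all other irreducibles have multiplicity 0).

The character of a tensor product is the pointwise product (chi_4 * chi_3)(C) = chi_4(C) * chi_3(C):
  {e}: (2)*(2), {r^1, r^4}: (-sqrt(5)/2 - 1/2)*(-1/2 + sqrt(5)/2), {r^2, r^3}: (-1/2 + sqrt(5)/2)*(-sqrt(5)/2 - 1/2), {s, sr, ..., sr^4}: (0)*(0)
so (chi_4 * chi_3) takes values
  {e} -> 4, {r^1, r^4} -> -1, {r^2, r^3} -> -1, {s, sr, ..., sr^4} -> 0.
Now take the inner product of this character with each irreducible chi from the table, <chi_4*chi_3, chi> = (1/10) sum_C |C| (chi_4*chi_3)(C) conj(chi(C)):
  <chi_4*chi_3, chi_1> = (1/10)[1*(4)*conj(1) + 2*(-1)*conj(1) + 2*(-1)*conj(1) + 5*(0)*conj(1)]
      = (1/10)[(4) + (-2) + (-2) + (0)] = 0/10 = 0
  <chi_4*chi_3, chi_2> = (1/10)[1*(4)*conj(1) + 2*(-1)*conj(1) + 2*(-1)*conj(1) + 5*(0)*conj(-1)]
      = (1/10)[(4) + (-2) + (-2) + (0)] = 0/10 = 0
  <chi_4*chi_3, chi_3> = (1/10)[1*(4)*conj(2) + 2*(-1)*conj(-1/2 + sqrt(5)/2) + 2*(-1)*conj(-sqrt(5)/2 - 1/2) + 5*(0)*conj(0)]
      = (1/10)[(8) + (1 - sqrt(5)) + (1 + sqrt(5)) + (0)] = 10/10 = 1
  <chi_4*chi_3, chi_4> = (1/10)[1*(4)*conj(2) + 2*(-1)*conj(-sqrt(5)/2 - 1/2) + 2*(-1)*conj(-1/2 + sqrt(5)/2) + 5*(0)*conj(0)]
      = (1/10)[(8) + (1 + sqrt(5)) + (1 - sqrt(5)) + (0)] = 10/10 = 1
Hence the multiplicities are chi_3: 1, chi_4: 1. Dimension check: dim(chi_4)*dim(chi_3) = 2*2 = 4 and sum (mult * dim) = 1*2 + 1*2 = 4.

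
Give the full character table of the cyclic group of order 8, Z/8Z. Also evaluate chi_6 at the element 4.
Character table of Z/8Z (irreps indexed chi_0,...,chi_7 with chi_k(m) = zeta_8^(k*m), zeta_8 = exp(2*pi*i/8)):
  irrep \ class  {0} (size 1)  {1} (size 1)    {2} (size 1)  {3} (size 1)    {4} (size 1)  {5} (size 1)    {6} (size 1)  {7} (size 1)  
  chi_0          1             1               1             1               1             1               1             1             
  chi_1          1             exp(I*pi/4)     I             exp(3*I*pi/4)   -1            exp(-3*I*pi/4)  -I            exp(-I*pi/4)  
  chi_2          1             I               -1            -I              1             I               -1            -I            
  chi_3          1             exp(3*I*pi/4)   -I            exp(I*pi/4)     -1            exp(-I*pi/4)    I             exp(-3*I*pi/4)
  chi_4          1             -1              1             -1              1             -1              1             -1            
  chi_5          1             exp(-3*I*pi/4)  I             exp(-I*pi/4)    -1            exp(I*pi/4)     -I            exp(3*I*pi/4) 
  chi_6          1             -I              -1            I               1             -I              -1            I             
  chi_7          1             exp(-I*pi/4)    -I            exp(-3*I*pi/4)  -1            exp(3*I*pi/4)   I             exp(I*pi/4)   

Spot check: chi_6(4) = zeta_8^(6*4) = zeta_8^24 = 1.

Argument: Z/8Z is abelian, so all 8 irreducible complex representations are 1-dimensional. They are given by chi_k(m) = zeta_8^(k*m) for k = 0,...,7. Row orthogonality: sum_m chi_k(m) conj(chi_l(m)) = 8 * [k = l].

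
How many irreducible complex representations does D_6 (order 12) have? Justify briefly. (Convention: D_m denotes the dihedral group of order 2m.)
6

Reasoning: The number of irreducible complex representations of a finite group equals its number of conjugacy classes. D_6 has 6 conjugacy classes (n/2 + 3 for n even), so D_6 (order 12) has exactly 6 irreducible complex representations.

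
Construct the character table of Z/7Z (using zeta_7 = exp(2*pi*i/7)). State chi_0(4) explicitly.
Character table of Z/7Z (irreps indexed chi_0,...,chi_6 with chi_k(m) = zeta_7^(k*m), zeta_7 = exp(2*pi*i/7)):
  irrep \ class  {0} (size 1)  {1} (size 1)    {2} (size 1)    {3} (size 1)    {4} (size 1)    {5} (size 1)    {6} (size 1)  
  chi_0          1             1               1               1               1               1               1             
  chi_1          1             exp(2*I*pi/7)   exp(4*I*pi/7)   exp(6*I*pi/7)   exp(-6*I*pi/7)  exp(-4*I*pi/7)  exp(-2*I*pi/7)
  chi_2          1             exp(4*I*pi/7)   exp(-6*I*pi/7)  exp(-2*I*pi/7)  exp(2*I*pi/7)   exp(6*I*pi/7)   exp(-4*I*pi/7)
  chi_3          1             exp(6*I*pi/7)   exp(-2*I*pi/7)  exp(4*I*pi/7)   exp(-4*I*pi/7)  exp(2*I*pi/7)   exp(-6*I*pi/7)
  chi_4          1             exp(-6*I*pi/7)  exp(2*I*pi/7)   exp(-4*I*pi/7)  exp(4*I*pi/7)   exp(-2*I*pi/7)  exp(6*I*pi/7) 
  chi_5          1             exp(-4*I*pi/7)  exp(6*I*pi/7)   exp(2*I*pi/7)   exp(-2*I*pi/7)  exp(-6*I*pi/7)  exp(4*I*pi/7) 
  chi_6          1             exp(-2*I*pi/7)  exp(-4*I*pi/7)  exp(-6*I*pi/7)  exp(6*I*pi/7)   exp(4*I*pi/7)   exp(2*I*pi/7) 

Spot check: chi_0(4) = zeta_7^(0*4) = zeta_7^0 = 1.

Z/7Z is abelian, so all 7 irreducible complex representations are 1-dimensional. They are given by chi_k(m) = zeta_7^(k*m) for k = 0,...,6. Row orthogonality: sum_m chi_k(m) conj(chi_l(m)) = 7 * [k = l].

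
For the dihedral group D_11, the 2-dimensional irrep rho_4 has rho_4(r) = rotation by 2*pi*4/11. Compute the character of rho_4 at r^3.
chi_{rho_4}(r^3) = 2*cos(2*pi*4*3/11) = 2*cos(24*pi/11)

Reasoning: rho_4(r^3) is rotation by angle 2*pi*4*3/11, whose trace is 2*cos(2*pi*4*3/11) = 2*cos(24*pi/11).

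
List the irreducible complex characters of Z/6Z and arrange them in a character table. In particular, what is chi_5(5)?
Character table of Z/6Z (irreps indexed chi_0,...,chi_5 with chi_k(m) = zeta_6^(k*m), zeta_6 = exp(2*pi*i/6)):
  irrep \ class  {0} (size 1)  {1} (size 1)    {2} (size 1)    {3} (size 1)  {4} (size 1)    {5} (size 1)  
  chi_0          1             1               1               1             1               1             
  chi_1          1             exp(I*pi/3)     exp(2*I*pi/3)   -1            exp(-2*I*pi/3)  exp(-I*pi/3)  
  chi_2          1             exp(2*I*pi/3)   exp(-2*I*pi/3)  1             exp(2*I*pi/3)   exp(-2*I*pi/3)
  chi_3          1             -1              1               -1            1               -1            
  chi_4          1             exp(-2*I*pi/3)  exp(2*I*pi/3)   1             exp(-2*I*pi/3)  exp(2*I*pi/3) 
  chi_5          1             exp(-I*pi/3)    exp(-2*I*pi/3)  -1            exp(2*I*pi/3)   exp(I*pi/3)   

Spot check: chi_5(5) = zeta_6^(5*5) = zeta_6^25 = exp(I*pi/3).

Explanation: Z/6Z is abelian, so all 6 irreducible complex representations are 1-dimensional. They are given by chi_k(m) = zeta_6^(k*m) for k = 0,...,5. Row orthogonality: sum_m chi_k(m) conj(chi_l(m)) = 6 * [k = l].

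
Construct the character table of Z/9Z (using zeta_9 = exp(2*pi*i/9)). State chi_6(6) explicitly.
Character table of Z/9Z (irreps indexed chi_0,...,chi_8 with chi_k(m) = zeta_9^(k*m), zeta_9 = exp(2*pi*i/9)):
  irrep \ class  {0} (size 1)  {1} (size 1)    {2} (size 1)    {3} (size 1)    {4} (size 1)    {5} (size 1)    {6} (size 1)    {7} (size 1)    {8} (size 1)  
  chi_0          1             1               1               1               1               1               1               1               1             
  chi_1          1             exp(2*I*pi/9)   exp(4*I*pi/9)   exp(2*I*pi/3)   exp(8*I*pi/9)   exp(-8*I*pi/9)  exp(-2*I*pi/3)  exp(-4*I*pi/9)  exp(-2*I*pi/9)
  chi_2          1             exp(4*I*pi/9)   exp(8*I*pi/9)   exp(-2*I*pi/3)  exp(-2*I*pi/9)  exp(2*I*pi/9)   exp(2*I*pi/3)   exp(-8*I*pi/9)  exp(-4*I*pi/9)
  chi_3          1             exp(2*I*pi/3)   exp(-2*I*pi/3)  1               exp(2*I*pi/3)   exp(-2*I*pi/3)  1               exp(2*I*pi/3)   exp(-2*I*pi/3)
  chi_4          1             exp(8*I*pi/9)   exp(-2*I*pi/9)  exp(2*I*pi/3)   exp(-4*I*pi/9)  exp(4*I*pi/9)   exp(-2*I*pi/3)  exp(2*I*pi/9)   exp(-8*I*pi/9)
  chi_5          1             exp(-8*I*pi/9)  exp(2*I*pi/9)   exp(-2*I*pi/3)  exp(4*I*pi/9)   exp(-4*I*pi/9)  exp(2*I*pi/3)   exp(-2*I*pi/9)  exp(8*I*pi/9) 
  chi_6          1             exp(-2*I*pi/3)  exp(2*I*pi/3)   1               exp(-2*I*pi/3)  exp(2*I*pi/3)   1               exp(-2*I*pi/3)  exp(2*I*pi/3) 
  chi_7          1             exp(-4*I*pi/9)  exp(-8*I*pi/9)  exp(2*I*pi/3)   exp(2*I*pi/9)   exp(-2*I*pi/9)  exp(-2*I*pi/3)  exp(8*I*pi/9)   exp(4*I*pi/9) 
  chi_8          1             exp(-2*I*pi/9)  exp(-4*I*pi/9)  exp(-2*I*pi/3)  exp(-8*I*pi/9)  exp(8*I*pi/9)   exp(2*I*pi/3)   exp(4*I*pi/9)   exp(2*I*pi/9) 

Spot check: chi_6(6) = zeta_9^(6*6) = zeta_9^36 = 1.

Proof sketch: Z/9Z is abelian, so all 9 irreducible complex representations are 1-dimensional. They are given by chi_k(m) = zeta_9^(k*m) for k = 0,...,8. Row orthogonality: sum_m chi_k(m) conj(chi_l(m)) = 9 * [k = l].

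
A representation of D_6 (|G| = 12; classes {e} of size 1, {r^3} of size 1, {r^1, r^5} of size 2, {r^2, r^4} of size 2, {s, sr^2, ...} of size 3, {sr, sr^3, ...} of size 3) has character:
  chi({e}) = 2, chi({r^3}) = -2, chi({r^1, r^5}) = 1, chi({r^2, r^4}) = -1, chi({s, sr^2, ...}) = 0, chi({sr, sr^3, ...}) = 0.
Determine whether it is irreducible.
Irreducible: <chi, chi> = 1.

Working: <chi, chi> = (1/|G|) sum_C |C| * |chi(C)|^2 = (1/12)[1*|2|^2 + 1*|-2|^2 + 2*|1|^2 + 2*|-1|^2 + 3*|0|^2 + 3*|0|^2]
  = (1/12)[(4) + (4) + (2) + (2) + (0) + (0)] = 12/12 = 1.
A character is irreducible iff <chi, chi> = 1, so this representation is irreducible.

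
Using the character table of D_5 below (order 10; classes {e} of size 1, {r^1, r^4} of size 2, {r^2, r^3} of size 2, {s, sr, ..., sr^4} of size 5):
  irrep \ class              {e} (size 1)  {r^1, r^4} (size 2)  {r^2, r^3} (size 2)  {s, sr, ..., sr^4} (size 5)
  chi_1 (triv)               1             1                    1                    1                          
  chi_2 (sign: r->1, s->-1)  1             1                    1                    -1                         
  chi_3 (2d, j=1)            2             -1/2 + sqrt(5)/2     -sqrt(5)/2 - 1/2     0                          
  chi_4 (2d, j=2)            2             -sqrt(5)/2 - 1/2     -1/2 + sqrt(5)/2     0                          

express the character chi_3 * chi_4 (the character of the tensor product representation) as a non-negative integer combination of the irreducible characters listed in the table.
chi_3 tensor chi_4 = chi_3 + chi_4 (all other irreducibles have multiplicity 0).

Why: The character of a tensor product is the pointwise product (chi_3 * chi_4)(C) = chi_3(C) * chi_4(C):
  {e}: (2)*(2), {r^1, r^4}: (-1/2 + sqrt(5)/2)*(-sqrt(5)/2 - 1/2), {r^2, r^3}: (-sqrt(5)/2 - 1/2)*(-1/2 + sqrt(5)/2), {s, sr, ..., sr^4}: (0)*(0)
so (chi_3 * chi_4) takes values
  {e} -> 4, {r^1, r^4} -> -1, {r^2, r^3} -> -1, {s, sr, ..., sr^4} -> 0.
Now take the inner product of this character with each irreducible chi from the table, <chi_3*chi_4, chi> = (1/10) sum_C |C| (chi_3*chi_4)(C) conj(chi(C)):
  <chi_3*chi_4, chi_1> = (1/10)[1*(4)*conj(1) + 2*(-1)*conj(1) + 2*(-1)*conj(1) + 5*(0)*conj(1)]
      = (1/10)[(4) + (-2) + (-2) + (0)] = 0/10 = 0
  <chi_3*chi_4, chi_2> = (1/10)[1*(4)*conj(1) + 2*(-1)*conj(1) + 2*(-1)*conj(1) + 5*(0)*conj(-1)]
      = (1/10)[(4) + (-2) + (-2) + (0)] = 0/10 = 0
  <chi_3*chi_4, chi_3> = (1/10)[1*(4)*conj(2) + 2*(-1)*conj(-1/2 + sqrt(5)/2) + 2*(-1)*conj(-sqrt(5)/2 - 1/2) + 5*(0)*conj(0)]
      = (1/10)[(8) + (1 - sqrt(5)) + (1 + sqrt(5)) + (0)] = 10/10 = 1
  <chi_3*chi_4, chi_4> = (1/10)[1*(4)*conj(2) + 2*(-1)*conj(-sqrt(5)/2 - 1/2) + 2*(-1)*conj(-1/2 + sqrt(5)/2) + 5*(0)*conj(0)]
      = (1/10)[(8) + (1 + sqrt(5)) + (1 - sqrt(5)) + (0)] = 10/10 = 1
Hence the multiplicities are chi_3: 1, chi_4: 1. Dimension check: dim(chi_3)*dim(chi_4) = 2*2 = 4 and sum (mult * dim) = 1*2 + 1*2 = 4.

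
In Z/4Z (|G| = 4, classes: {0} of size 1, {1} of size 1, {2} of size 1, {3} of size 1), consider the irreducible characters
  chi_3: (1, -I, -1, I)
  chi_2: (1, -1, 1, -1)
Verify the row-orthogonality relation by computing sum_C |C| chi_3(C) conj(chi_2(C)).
Sum = 0; so <chi_3, chi_2> = 0 (distinct irreducibles are orthogonal).

Working: Compute term by term over conjugacy classes (|C| * chi_3(C) * conj(chi_2(C))):
  1*(1)*conj(1) + 1*(-I)*conj(-1) + 1*(-1)*conj(1) + 1*(I)*conj(-1)
  = (1) + (I) + (-1) + (-I)
  = 0.
(Exp terms are combined using exp(i*s)*conj(exp(i*t)) = exp(i*(s-t)), and sums of them are collapsed using the identity that for every m > 1 the m distinct m-th roots of unity sum to 0, e.g. 1 + exp(2*I*pi/3) + exp(-2*I*pi/3) = 0.)
Dividing by |G| = 4 gives 0/4 = 0, matching the row-orthogonality relation <chi_3, chi_2> = [chi_3 = chi_2].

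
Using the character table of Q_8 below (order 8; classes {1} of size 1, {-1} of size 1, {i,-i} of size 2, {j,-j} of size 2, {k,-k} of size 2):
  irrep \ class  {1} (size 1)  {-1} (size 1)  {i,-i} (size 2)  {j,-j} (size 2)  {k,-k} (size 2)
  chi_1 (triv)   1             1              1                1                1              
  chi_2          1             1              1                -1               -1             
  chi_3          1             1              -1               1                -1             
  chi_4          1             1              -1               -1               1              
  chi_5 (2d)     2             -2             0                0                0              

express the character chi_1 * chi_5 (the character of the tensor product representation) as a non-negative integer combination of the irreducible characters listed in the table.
chi_1 tensor chi_5 = chi_5 (all other irreducibles have multiplicity 0).

Explanation: The character of a tensor product is the pointwise product (chi_1 * chi_5)(C) = chi_1(C) * chi_5(C):
  {1}: (1)*(2), {-1}: (1)*(-2), {i,-i}: (1)*(0), {j,-j}: (1)*(0), {k,-k}: (1)*(0)
so (chi_1 * chi_5) takes values
  {1} -> 2, {-1} -> -2, {i,-i} -> 0, {j,-j} -> 0, {k,-k} -> 0.
Now take the inner product of this character with each irreducible chi from the table, <chi_1*chi_5, chi> = (1/8) sum_C |C| (chi_1*chi_5)(C) conj(chi(C)):
  <chi_1*chi_5, chi_1> = (1/8)[1*(2)*conj(1) + 1*(-2)*conj(1) + 2*(0)*conj(1) + 2*(0)*conj(1) + 2*(0)*conj(1)]
      = (1/8)[(2) + (-2) + (0) + (0) + (0)] = 0/8 = 0
  <chi_1*chi_5, chi_2> = (1/8)[1*(2)*conj(1) + 1*(-2)*conj(1) + 2*(0)*conj(1) + 2*(0)*conj(-1) + 2*(0)*conj(-1)]
      = (1/8)[(2) + (-2) + (0) + (0) + (0)] = 0/8 = 0
  <chi_1*chi_5, chi_3> = (1/8)[1*(2)*conj(1) + 1*(-2)*conj(1) + 2*(0)*conj(-1) + 2*(0)*conj(1) + 2*(0)*conj(-1)]
      = (1/8)[(2) + (-2) + (0) + (0) + (0)] = 0/8 = 0
  <chi_1*chi_5, chi_4> = (1/8)[1*(2)*conj(1) + 1*(-2)*conj(1) + 2*(0)*conj(-1) + 2*(0)*conj(-1) + 2*(0)*conj(1)]
      = (1/8)[(2) + (-2) + (0) + (0) + (0)] = 0/8 = 0
  <chi_1*chi_5, chi_5> = (1/8)[1*(2)*conj(2) + 1*(-2)*conj(-2) + 2*(0)*conj(0) + 2*(0)*conj(0) + 2*(0)*conj(0)]
      = (1/8)[(4) + (4) + (0) + (0) + (0)] = 8/8 = 1
Hence the multiplicities are chi_5: 1. Dimension check: dim(chi_1)*dim(chi_5) = 1*2 = 2 and sum (mult * dim) = 1*2 = 2.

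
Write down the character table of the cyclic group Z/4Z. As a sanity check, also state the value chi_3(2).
Character table of Z/4Z (irreps indexed chi_0,...,chi_3 with chi_k(m) = zeta_4^(k*m), zeta_4 = exp(2*pi*i/4)):
  irrep \ class  {0} (size 1)  {1} (size 1)  {2} (size 1)  {3} (size 1)
  chi_0          1             1             1             1           
  chi_1          1             I             -1            -I          
  chi_2          1             -1            1             -1          
  chi_3          1             -I            -1            I           

Spot check: chi_3(2) = zeta_4^(3*2) = zeta_4^6 = -1.

Explanation: Z/4Z is abelian, so all 4 irreducible complex representations are 1-dimensional. They are given by chi_k(m) = zeta_4^(k*m) for k = 0,...,3. Row orthogonality: sum_m chi_k(m) conj(chi_l(m)) = 4 * [k = l].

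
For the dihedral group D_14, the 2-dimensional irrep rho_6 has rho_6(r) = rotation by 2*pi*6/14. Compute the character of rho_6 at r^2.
chi_{rho_6}(r^2) = 2*cos(2*pi*6*2/14) = 2*cos(2*pi/7)

Explanation: rho_6(r^2) is rotation by angle 2*pi*6*2/14, whose trace is 2*cos(2*pi*6*2/14) = 2*cos(2*pi/7).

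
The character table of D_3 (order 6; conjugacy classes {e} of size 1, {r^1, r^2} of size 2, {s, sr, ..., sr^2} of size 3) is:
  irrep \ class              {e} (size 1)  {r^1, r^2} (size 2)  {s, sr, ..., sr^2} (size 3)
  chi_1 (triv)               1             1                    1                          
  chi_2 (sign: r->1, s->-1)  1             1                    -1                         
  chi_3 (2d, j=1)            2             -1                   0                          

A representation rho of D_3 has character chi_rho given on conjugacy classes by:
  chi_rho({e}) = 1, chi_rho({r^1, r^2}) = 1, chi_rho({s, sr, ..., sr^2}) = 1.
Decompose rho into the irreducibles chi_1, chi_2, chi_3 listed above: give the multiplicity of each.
Multiplicities: chi_1: 1, chi_2: 0, chi_3: 0.

Explanation: Use <chi_rho, chi> = (1/|G|) sum_C |C| * chi_rho(C) * conj(chi(C)) with |G| = 6 for each irreducible chi in the table:
  <chi_rho, chi_1> = (1/6)[1*(1)*conj(1) + 2*(1)*conj(1) + 3*(1)*conj(1)]
      = (1/6)[(1) + (2) + (3)] = 6/6 = 1
  <chi_rho, chi_2> = (1/6)[1*(1)*conj(1) + 2*(1)*conj(1) + 3*(1)*conj(-1)]
      = (1/6)[(1) + (2) + (-3)] = 0/6 = 0
  <chi_rho, chi_3> = (1/6)[1*(1)*conj(2) + 2*(1)*conj(-1) + 3*(1)*conj(0)]
      = (1/6)[(2) + (-2) + (0)] = 0/6 = 0
Dimension check: dim(rho) = sum (mult * dim) = 1*1 + 0*1 + 0*2 = 1 = chi_rho(e) = 1.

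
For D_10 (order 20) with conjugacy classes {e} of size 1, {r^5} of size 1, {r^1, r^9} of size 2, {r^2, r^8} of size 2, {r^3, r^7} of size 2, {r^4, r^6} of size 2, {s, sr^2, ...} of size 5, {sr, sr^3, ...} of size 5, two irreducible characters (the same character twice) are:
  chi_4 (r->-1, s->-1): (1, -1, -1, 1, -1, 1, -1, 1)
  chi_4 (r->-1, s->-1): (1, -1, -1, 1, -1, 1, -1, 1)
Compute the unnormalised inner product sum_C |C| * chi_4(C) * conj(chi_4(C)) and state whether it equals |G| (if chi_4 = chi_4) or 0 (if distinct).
Sum = 20 = |G| = 20; so <chi_4, chi_4> = 1 (norm-1 confirms irreducibility).

Argument: Compute term by term over conjugacy classes (|C| * chi_4(C) * conj(chi_4(C))):
  1*(1)*conj(1) + 1*(-1)*conj(-1) + 2*(-1)*conj(-1) + 2*(1)*conj(1) + 2*(-1)*conj(-1) + 2*(1)*conj(1) + 5*(-1)*conj(-1) + 5*(1)*conj(1)
  = (1) + (1) + (2) + (2) + (2) + (2) + (5) + (5)
  = 20.
Dividing by |G| = 20 gives 20/20 = 1, matching the row-orthogonality relation <chi_4, chi_4> = [chi_4 = chi_4].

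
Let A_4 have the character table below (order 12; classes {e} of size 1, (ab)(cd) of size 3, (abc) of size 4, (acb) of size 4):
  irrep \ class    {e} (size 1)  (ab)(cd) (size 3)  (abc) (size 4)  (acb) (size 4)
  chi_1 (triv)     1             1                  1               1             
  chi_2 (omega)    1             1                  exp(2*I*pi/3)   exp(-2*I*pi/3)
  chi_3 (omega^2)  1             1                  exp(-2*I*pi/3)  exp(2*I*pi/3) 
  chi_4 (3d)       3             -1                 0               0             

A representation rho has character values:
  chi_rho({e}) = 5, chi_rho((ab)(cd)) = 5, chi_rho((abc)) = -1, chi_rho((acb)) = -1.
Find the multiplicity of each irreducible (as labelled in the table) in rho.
Multiplicities: chi_1: 1, chi_2: 2, chi_3: 2, chi_4: 0.

Justification: Use <chi_rho, chi> = (1/|G|) sum_C |C| * chi_rho(C) * conj(chi(C)) with |G| = 12 for each irreducible chi in the table:
  <chi_rho, chi_1> = (1/12)[1*(5)*conj(1) + 3*(5)*conj(1) + 4*(-1)*conj(1) + 4*(-1)*conj(1)]
      = (1/12)[(5) + (15) + (-4) + (-4)] = 12/12 = 1
  <chi_rho, chi_2> = (1/12)[1*(5)*conj(1) + 3*(5)*conj(1) + 4*(-1)*conj(exp(2*I*pi/3)) + 4*(-1)*conj(exp(-2*I*pi/3))]
      = (1/12)[(5) + (15) + (8 + 4*exp(-2*I*pi/3) + 8*exp(2*I*pi/3)) + (8 + 8*exp(-2*I*pi/3) + 4*exp(2*I*pi/3))] = 24/12 = 2
  <chi_rho, chi_3> = (1/12)[1*(5)*conj(1) + 3*(5)*conj(1) + 4*(-1)*conj(exp(-2*I*pi/3)) + 4*(-1)*conj(exp(2*I*pi/3))]
      = (1/12)[(5) + (15) + (8 + 8*exp(-2*I*pi/3) + 4*exp(2*I*pi/3)) + (8 + 4*exp(-2*I*pi/3) + 8*exp(2*I*pi/3))] = 24/12 = 2
  <chi_rho, chi_4> = (1/12)[1*(5)*conj(3) + 3*(5)*conj(-1) + 4*(-1)*conj(0) + 4*(-1)*conj(0)]
      = (1/12)[(15) + (-15) + (0) + (0)] = 0/12 = 0
(Exp terms are combined using exp(i*s)*conj(exp(i*t)) = exp(i*(s-t)), and sums of them are collapsed using the identity that for every m > 1 the m distinct m-th roots of unity sum to 0, e.g. 1 + exp(2*I*pi/3) + exp(-2*I*pi/3) = 0.)
Dimension check: dim(rho) = sum (mult * dim) = 1*1 + 2*1 + 2*1 + 0*3 = 5 = chi_rho(e) = 5.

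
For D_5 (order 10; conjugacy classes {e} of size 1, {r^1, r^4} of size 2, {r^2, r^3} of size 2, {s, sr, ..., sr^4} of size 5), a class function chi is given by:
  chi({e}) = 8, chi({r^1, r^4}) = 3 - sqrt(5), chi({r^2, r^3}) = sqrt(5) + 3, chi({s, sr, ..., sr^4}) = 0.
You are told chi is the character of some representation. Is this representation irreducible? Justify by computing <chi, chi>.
Not irreducible (reducible): <chi, chi> = 12 > 1.

Working: <chi, chi> = (1/|G|) sum_C |C| * |chi(C)|^2 = (1/10)[1*|8|^2 + 2*|3 - sqrt(5)|^2 + 2*|sqrt(5) + 3|^2 + 5*|0|^2]
  = (1/10)[(64) + (28 - 12*sqrt(5)) + (12*sqrt(5) + 28) + (0)] = 120/10 = 12.
A character is irreducible iff <chi, chi> = 1, so this representation is reducible.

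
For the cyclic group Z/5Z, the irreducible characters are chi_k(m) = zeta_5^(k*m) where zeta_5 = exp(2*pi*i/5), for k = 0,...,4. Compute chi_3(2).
chi_3(2) = zeta_5^6 = exp(2*I*pi/5)

Details: chi_3(2) = zeta_5^(3*2) = zeta_5^6. Since zeta_5^5 = 1, this equals zeta_5^1 = exp(2*pi*i*1/5) = exp(2*I*pi/5).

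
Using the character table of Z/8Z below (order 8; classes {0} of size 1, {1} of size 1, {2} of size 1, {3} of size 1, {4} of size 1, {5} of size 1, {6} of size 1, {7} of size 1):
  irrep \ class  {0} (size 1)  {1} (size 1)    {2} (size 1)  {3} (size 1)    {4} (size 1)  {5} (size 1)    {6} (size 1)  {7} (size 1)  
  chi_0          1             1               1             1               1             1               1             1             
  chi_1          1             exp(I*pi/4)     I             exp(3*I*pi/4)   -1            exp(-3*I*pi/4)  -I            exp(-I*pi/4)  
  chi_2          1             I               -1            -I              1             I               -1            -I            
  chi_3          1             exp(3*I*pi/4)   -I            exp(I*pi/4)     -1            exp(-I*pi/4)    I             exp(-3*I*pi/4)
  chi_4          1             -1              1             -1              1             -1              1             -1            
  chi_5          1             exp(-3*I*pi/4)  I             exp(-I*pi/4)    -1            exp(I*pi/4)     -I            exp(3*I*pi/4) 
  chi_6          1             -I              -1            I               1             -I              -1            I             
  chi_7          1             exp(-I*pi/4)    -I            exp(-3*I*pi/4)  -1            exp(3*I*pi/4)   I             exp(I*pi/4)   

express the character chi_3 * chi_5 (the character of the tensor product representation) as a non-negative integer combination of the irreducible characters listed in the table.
chi_3 tensor chi_5 = chi_0 (all other irreducibles have multiplicity 0).

Solution. The character of a tensor product is the pointwise product (chi_3 * chi_5)(C) = chi_3(C) * chi_5(C):
  {0}: (1)*(1), {1}: (exp(3*I*pi/4))*(exp(-3*I*pi/4)), {2}: (-I)*(I), {3}: (exp(I*pi/4))*(exp(-I*pi/4)), {4}: (-1)*(-1), {5}: (exp(-I*pi/4))*(exp(I*pi/4)), {6}: (I)*(-I), {7}: (exp(-3*I*pi/4))*(exp(3*I*pi/4))
so (chi_3 * chi_5) takes values
  {0} -> 1, {1} -> 1, {2} -> 1, {3} -> 1, {4} -> 1, {5} -> 1, {6} -> 1, {7} -> 1.
Now take the inner product of this character with each irreducible chi from the table, <chi_3*chi_5, chi> = (1/8) sum_C |C| (chi_3*chi_5)(C) conj(chi(C)):
  <chi_3*chi_5, chi_0> = (1/8)[1*(1)*conj(1) + 1*(1)*conj(1) + 1*(1)*conj(1) + 1*(1)*conj(1) + 1*(1)*conj(1) + 1*(1)*conj(1) + 1*(1)*conj(1) + 1*(1)*conj(1)]
      = (1/8)[(1) + (1) + (1) + (1) + (1) + (1) + (1) + (1)] = 8/8 = 1
  <chi_3*chi_5, chi_1> = (1/8)[1*(1)*conj(1) + 1*(1)*conj(exp(I*pi/4)) + 1*(1)*conj(I) + 1*(1)*conj(exp(3*I*pi/4)) + 1*(1)*conj(-1) + 1*(1)*conj(exp(-3*I*pi/4)) + 1*(1)*conj(-I) + 1*(1)*conj(exp(-I*pi/4))]
      = (1/8)[(1) + (exp(-I*pi/4)) + (-I) + (exp(-3*I*pi/4)) + (-1) + (exp(3*I*pi/4)) + (I) + (exp(I*pi/4))] = 0/8 = 0
  <chi_3*chi_5, chi_2> = (1/8)[1*(1)*conj(1) + 1*(1)*conj(I) + 1*(1)*conj(-1) + 1*(1)*conj(-I) + 1*(1)*conj(1) + 1*(1)*conj(I) + 1*(1)*conj(-1) + 1*(1)*conj(-I)]
      = (1/8)[(1) + (-I) + (-1) + (I) + (1) + (-I) + (-1) + (I)] = 0/8 = 0
  <chi_3*chi_5, chi_3> = (1/8)[1*(1)*conj(1) + 1*(1)*conj(exp(3*I*pi/4)) + 1*(1)*conj(-I) + 1*(1)*conj(exp(I*pi/4)) + 1*(1)*conj(-1) + 1*(1)*conj(exp(-I*pi/4)) + 1*(1)*conj(I) + 1*(1)*conj(exp(-3*I*pi/4))]
      = (1/8)[(1) + (exp(-3*I*pi/4)) + (I) + (exp(-I*pi/4)) + (-1) + (exp(I*pi/4)) + (-I) + (exp(3*I*pi/4))] = 0/8 = 0
  <chi_3*chi_5, chi_4> = (1/8)[1*(1)*conj(1) + 1*(1)*conj(-1) + 1*(1)*conj(1) + 1*(1)*conj(-1) + 1*(1)*conj(1) + 1*(1)*conj(-1) + 1*(1)*conj(1) + 1*(1)*conj(-1)]
      = (1/8)[(1) + (-1) + (1) + (-1) + (1) + (-1) + (1) + (-1)] = 0/8 = 0
  <chi_3*chi_5, chi_5> = (1/8)[1*(1)*conj(1) + 1*(1)*conj(exp(-3*I*pi/4)) + 1*(1)*conj(I) + 1*(1)*conj(exp(-I*pi/4)) + 1*(1)*conj(-1) + 1*(1)*conj(exp(I*pi/4)) + 1*(1)*conj(-I) + 1*(1)*conj(exp(3*I*pi/4))]
      = (1/8)[(1) + (exp(3*I*pi/4)) + (-I) + (exp(I*pi/4)) + (-1) + (exp(-I*pi/4)) + (I) + (exp(-3*I*pi/4))] = 0/8 = 0
  <chi_3*chi_5, chi_6> = (1/8)[1*(1)*conj(1) + 1*(1)*conj(-I) + 1*(1)*conj(-1) + 1*(1)*conj(I) + 1*(1)*conj(1) + 1*(1)*conj(-I) + 1*(1)*conj(-1) + 1*(1)*conj(I)]
      = (1/8)[(1) + (I) + (-1) + (-I) + (1) + (I) + (-1) + (-I)] = 0/8 = 0
  <chi_3*chi_5, chi_7> = (1/8)[1*(1)*conj(1) + 1*(1)*conj(exp(-I*pi/4)) + 1*(1)*conj(-I) + 1*(1)*conj(exp(-3*I*pi/4)) + 1*(1)*conj(-1) + 1*(1)*conj(exp(3*I*pi/4)) + 1*(1)*conj(I) + 1*(1)*conj(exp(I*pi/4))]
      = (1/8)[(1) + (exp(I*pi/4)) + (I) + (exp(3*I*pi/4)) + (-1) + (exp(-3*I*pi/4)) + (-I) + (exp(-I*pi/4))] = 0/8 = 0
(Exp terms are combined using exp(i*s)*conj(exp(i*t)) = exp(i*(s-t)), and sums of them are collapsed using the identity that for every m > 1 the m distinct m-th roots of unity sum to 0, e.g. 1 + exp(2*I*pi/3) + exp(-2*I*pi/3) = 0.)
Hence the multiplicities are chi_0: 1. Dimension check: dim(chi_3)*dim(chi_5) = 1*1 = 1 and sum (mult * dim) = 1*1 = 1.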